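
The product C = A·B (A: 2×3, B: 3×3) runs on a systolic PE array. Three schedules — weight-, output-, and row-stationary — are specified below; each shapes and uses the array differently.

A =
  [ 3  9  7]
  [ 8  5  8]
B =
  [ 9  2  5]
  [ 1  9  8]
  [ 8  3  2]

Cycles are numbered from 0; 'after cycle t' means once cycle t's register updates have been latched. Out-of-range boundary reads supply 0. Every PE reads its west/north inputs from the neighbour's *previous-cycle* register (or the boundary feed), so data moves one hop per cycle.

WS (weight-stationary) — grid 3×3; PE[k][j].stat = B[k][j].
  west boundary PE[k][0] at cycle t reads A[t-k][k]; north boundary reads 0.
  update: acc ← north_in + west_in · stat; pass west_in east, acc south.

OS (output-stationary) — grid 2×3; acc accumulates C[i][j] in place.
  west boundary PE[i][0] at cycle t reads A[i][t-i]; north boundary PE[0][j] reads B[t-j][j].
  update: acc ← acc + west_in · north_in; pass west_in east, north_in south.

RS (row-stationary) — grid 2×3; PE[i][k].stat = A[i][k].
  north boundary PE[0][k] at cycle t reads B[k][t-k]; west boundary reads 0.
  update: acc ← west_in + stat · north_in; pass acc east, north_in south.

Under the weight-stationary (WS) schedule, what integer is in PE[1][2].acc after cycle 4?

PE[1][2].acc = 80

WS on a 3×3 grid — tracing PE[1][2] and its feeders:
  @0  [0,2]  acc 0  |  →0  ↓0
  @0  [1,1]  acc 0  |  →0  ↓0
  @0  [1,2]  acc 0  |  →0  ↓0
  @1  [0,2]  acc 0  |  →0  ↓0
  @1  [1,1]  acc 0  |  →0  ↓0
  @1  [1,2]  acc 0  |  →0  ↓0
  @2  [0,2]  acc 15  |  →3  ↓15
  @2  [1,1]  acc 87  |  →9  ↓87
  @2  [1,2]  acc 0  |  →0  ↓0
  @3  [0,2]  acc 40  |  →8  ↓40
  @3  [1,1]  acc 61  |  →5  ↓61
  @3  [1,2]  acc 87  |  →9  ↓87
  @4  [0,2]  acc 0  |  →0  ↓0
  @4  [1,1]  acc 0  |  →0  ↓0
  @4  [1,2]  acc 80  |  →5  ↓80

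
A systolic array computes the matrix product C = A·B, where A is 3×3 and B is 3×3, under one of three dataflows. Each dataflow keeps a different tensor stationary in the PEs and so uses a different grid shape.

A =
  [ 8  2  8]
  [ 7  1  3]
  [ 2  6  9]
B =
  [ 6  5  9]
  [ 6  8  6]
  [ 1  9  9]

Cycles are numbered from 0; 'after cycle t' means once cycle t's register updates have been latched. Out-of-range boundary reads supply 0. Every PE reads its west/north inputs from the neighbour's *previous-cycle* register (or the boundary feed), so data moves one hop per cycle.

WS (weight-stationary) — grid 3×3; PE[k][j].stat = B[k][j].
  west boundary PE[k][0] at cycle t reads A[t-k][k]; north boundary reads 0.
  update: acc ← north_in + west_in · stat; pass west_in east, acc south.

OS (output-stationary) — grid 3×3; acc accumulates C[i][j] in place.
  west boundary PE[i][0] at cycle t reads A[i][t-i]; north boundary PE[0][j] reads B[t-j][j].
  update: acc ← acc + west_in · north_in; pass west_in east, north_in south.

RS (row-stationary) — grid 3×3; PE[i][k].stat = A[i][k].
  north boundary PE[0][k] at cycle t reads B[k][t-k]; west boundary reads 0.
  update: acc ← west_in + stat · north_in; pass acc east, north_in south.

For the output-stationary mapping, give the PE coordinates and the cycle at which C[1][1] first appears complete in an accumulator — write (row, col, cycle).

(row, col, cycle) = (1, 1, 4)

OS — PE[1][1] is where C[1][1] collects:
  t=0 PE[1][1]: acc=0 h=0 v=0
  t=1 PE[1][1]: acc=0 h=0 v=0
  t=2 PE[1][1]: acc=35 h=7 v=5
  t=3 PE[1][1]: acc=43 h=1 v=8
  t=4 PE[1][1]: acc=70 h=3 v=9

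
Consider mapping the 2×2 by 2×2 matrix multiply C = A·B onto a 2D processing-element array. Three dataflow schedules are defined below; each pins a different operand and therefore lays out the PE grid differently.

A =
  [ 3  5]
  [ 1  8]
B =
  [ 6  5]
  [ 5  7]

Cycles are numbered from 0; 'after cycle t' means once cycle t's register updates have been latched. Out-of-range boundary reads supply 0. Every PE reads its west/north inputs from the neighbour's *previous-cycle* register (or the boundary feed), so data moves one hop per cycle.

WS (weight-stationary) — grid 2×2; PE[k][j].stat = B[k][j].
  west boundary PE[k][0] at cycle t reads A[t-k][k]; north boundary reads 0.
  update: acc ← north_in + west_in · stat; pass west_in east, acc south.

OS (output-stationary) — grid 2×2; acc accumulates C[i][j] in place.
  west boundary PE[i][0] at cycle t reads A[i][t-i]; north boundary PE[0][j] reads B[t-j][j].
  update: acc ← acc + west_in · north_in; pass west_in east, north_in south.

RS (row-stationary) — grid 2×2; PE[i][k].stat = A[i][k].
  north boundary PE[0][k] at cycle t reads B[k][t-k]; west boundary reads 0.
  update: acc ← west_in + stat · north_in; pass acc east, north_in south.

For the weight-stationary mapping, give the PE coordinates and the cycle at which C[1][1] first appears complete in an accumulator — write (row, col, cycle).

WS: C[1][1] accumulates in PE[1][1]:
  cycle 0: PE[1][1] → acc 0, east 0, south 0
  cycle 1: PE[1][1] → acc 0, east 0, south 0
  cycle 2: PE[1][1] → acc 50, east 5, south 50
  cycle 3: PE[1][1] → acc 61, east 8, south 61

(row, col, cycle) = (1, 1, 3)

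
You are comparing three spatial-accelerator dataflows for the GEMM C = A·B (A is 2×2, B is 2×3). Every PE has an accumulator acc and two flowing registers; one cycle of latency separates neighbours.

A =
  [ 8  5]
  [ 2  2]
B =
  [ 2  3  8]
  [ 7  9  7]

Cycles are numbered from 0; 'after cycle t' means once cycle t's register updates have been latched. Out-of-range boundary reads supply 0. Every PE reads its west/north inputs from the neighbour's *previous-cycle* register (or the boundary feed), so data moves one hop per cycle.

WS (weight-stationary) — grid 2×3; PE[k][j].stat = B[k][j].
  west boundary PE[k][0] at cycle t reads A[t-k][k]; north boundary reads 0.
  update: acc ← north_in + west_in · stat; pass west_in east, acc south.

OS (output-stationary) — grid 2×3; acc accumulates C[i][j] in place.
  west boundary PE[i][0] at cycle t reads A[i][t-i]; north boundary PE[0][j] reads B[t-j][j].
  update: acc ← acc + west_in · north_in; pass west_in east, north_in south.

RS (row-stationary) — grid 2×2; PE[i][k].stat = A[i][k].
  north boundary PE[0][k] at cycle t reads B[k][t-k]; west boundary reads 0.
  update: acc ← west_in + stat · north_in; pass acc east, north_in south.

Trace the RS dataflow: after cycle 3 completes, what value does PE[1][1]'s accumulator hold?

PE[1][1].acc = 24

RS on a 2×2 grid — tracing PE[1][1] and its feeders:
  step 0 · PE0,1: acc=0; fwd→0 fwd↓0
  step 0 · PE1,0: acc=0; fwd→0 fwd↓0
  step 0 · PE1,1: acc=0; fwd→0 fwd↓0
  step 1 · PE0,1: acc=51; fwd→51 fwd↓7
  step 1 · PE1,0: acc=4; fwd→4 fwd↓2
  step 1 · PE1,1: acc=0; fwd→0 fwd↓0
  step 2 · PE0,1: acc=69; fwd→69 fwd↓9
  step 2 · PE1,0: acc=6; fwd→6 fwd↓3
  step 2 · PE1,1: acc=18; fwd→18 fwd↓7
  step 3 · PE0,1: acc=99; fwd→99 fwd↓7
  step 3 · PE1,0: acc=16; fwd→16 fwd↓8
  step 3 · PE1,1: acc=24; fwd→24 fwd↓9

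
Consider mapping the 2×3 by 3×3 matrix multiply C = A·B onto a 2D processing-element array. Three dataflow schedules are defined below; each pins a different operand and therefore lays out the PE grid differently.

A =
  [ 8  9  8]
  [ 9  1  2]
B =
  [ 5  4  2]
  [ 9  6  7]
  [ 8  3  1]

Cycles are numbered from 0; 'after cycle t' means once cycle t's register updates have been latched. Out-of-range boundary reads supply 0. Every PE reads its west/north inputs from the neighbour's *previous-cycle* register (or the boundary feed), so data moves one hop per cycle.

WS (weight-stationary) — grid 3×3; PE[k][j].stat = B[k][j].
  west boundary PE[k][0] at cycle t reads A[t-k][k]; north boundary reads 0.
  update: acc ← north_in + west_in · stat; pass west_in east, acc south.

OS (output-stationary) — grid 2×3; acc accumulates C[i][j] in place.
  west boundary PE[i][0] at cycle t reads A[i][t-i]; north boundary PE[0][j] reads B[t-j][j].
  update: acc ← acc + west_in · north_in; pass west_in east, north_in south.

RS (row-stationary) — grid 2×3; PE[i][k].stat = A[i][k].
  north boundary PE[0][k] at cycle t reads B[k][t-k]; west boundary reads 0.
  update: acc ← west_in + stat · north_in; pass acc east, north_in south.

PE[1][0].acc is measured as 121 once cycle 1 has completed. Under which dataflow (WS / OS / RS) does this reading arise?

dataflow = WS

— WS: 3×3; PE[1][0] trace:
  after 0 — PE[1][0] acc=0, pass-E 0, pass-S 0
  after 1 — PE[1][0] acc=121, pass-E 9, pass-S 121
— OS: 2×3; PE[1][0] trace:
  after 0 — PE[1][0] acc=0, pass-E 0, pass-S 0
  after 1 — PE[1][0] acc=45, pass-E 9, pass-S 5
— RS: 2×3; PE[1][0] trace:
  after 0 — PE[1][0] acc=0, pass-E 0, pass-S 0
  after 1 — PE[1][0] acc=45, pass-E 45, pass-S 5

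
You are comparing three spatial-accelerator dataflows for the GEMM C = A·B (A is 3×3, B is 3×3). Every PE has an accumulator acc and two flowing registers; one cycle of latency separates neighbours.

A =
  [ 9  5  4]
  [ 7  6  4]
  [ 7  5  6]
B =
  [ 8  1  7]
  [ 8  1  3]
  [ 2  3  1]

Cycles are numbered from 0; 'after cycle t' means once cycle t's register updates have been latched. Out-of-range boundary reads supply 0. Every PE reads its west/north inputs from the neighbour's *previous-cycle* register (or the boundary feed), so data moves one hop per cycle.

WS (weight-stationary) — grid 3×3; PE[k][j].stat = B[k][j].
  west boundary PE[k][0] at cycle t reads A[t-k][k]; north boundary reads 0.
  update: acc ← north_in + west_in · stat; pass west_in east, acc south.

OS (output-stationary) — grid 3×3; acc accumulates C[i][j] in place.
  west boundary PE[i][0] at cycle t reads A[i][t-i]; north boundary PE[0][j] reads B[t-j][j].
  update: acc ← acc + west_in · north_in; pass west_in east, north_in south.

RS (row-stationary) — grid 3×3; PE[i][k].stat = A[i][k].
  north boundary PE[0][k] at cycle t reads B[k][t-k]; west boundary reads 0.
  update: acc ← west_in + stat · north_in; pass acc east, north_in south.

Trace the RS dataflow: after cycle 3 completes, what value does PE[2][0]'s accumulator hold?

RS on a 3×3 grid — tracing PE[2][0] and its feeders:
  after 0 — PE[1][0] acc=0, pass-E 0, pass-S 0
  after 0 — PE[2][0] acc=0, pass-E 0, pass-S 0
  after 1 — PE[1][0] acc=56, pass-E 56, pass-S 8
  after 1 — PE[2][0] acc=0, pass-E 0, pass-S 0
  after 2 — PE[1][0] acc=7, pass-E 7, pass-S 1
  after 2 — PE[2][0] acc=56, pass-E 56, pass-S 8
  after 3 — PE[1][0] acc=49, pass-E 49, pass-S 7
  after 3 — PE[2][0] acc=7, pass-E 7, pass-S 1

PE[2][0].acc = 7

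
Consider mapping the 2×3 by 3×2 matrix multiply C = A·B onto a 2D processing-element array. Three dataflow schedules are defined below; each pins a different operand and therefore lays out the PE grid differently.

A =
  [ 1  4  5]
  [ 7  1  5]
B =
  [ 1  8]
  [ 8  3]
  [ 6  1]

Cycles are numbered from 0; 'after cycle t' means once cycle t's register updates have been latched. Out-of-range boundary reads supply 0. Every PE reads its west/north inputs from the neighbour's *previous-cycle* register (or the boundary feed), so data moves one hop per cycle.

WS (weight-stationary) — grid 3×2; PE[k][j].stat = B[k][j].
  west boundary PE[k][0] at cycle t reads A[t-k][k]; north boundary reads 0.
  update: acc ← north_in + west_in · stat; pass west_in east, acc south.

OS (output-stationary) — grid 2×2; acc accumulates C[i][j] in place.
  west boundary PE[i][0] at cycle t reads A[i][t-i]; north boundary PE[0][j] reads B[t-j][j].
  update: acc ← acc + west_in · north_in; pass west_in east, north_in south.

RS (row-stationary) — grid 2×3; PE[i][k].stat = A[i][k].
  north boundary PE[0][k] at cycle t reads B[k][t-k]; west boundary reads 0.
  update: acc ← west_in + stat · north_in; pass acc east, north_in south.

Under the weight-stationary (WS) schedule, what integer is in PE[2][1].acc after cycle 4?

WS on a 3×2 grid — tracing PE[2][1] and its feeders:
  @0  [1,1]  acc 0  |  →0  ↓0
  @0  [2,0]  acc 0  |  →0  ↓0
  @0  [2,1]  acc 0  |  →0  ↓0
  @1  [1,1]  acc 0  |  →0  ↓0
  @1  [2,0]  acc 0  |  →0  ↓0
  @1  [2,1]  acc 0  |  →0  ↓0
  @2  [1,1]  acc 20  |  →4  ↓20
  @2  [2,0]  acc 63  |  →5  ↓63
  @2  [2,1]  acc 0  |  →0  ↓0
  @3  [1,1]  acc 59  |  →1  ↓59
  @3  [2,0]  acc 45  |  →5  ↓45
  @3  [2,1]  acc 25  |  →5  ↓25
  @4  [1,1]  acc 0  |  →0  ↓0
  @4  [2,0]  acc 0  |  →0  ↓0
  @4  [2,1]  acc 64  |  →5  ↓64

PE[2][1].acc = 64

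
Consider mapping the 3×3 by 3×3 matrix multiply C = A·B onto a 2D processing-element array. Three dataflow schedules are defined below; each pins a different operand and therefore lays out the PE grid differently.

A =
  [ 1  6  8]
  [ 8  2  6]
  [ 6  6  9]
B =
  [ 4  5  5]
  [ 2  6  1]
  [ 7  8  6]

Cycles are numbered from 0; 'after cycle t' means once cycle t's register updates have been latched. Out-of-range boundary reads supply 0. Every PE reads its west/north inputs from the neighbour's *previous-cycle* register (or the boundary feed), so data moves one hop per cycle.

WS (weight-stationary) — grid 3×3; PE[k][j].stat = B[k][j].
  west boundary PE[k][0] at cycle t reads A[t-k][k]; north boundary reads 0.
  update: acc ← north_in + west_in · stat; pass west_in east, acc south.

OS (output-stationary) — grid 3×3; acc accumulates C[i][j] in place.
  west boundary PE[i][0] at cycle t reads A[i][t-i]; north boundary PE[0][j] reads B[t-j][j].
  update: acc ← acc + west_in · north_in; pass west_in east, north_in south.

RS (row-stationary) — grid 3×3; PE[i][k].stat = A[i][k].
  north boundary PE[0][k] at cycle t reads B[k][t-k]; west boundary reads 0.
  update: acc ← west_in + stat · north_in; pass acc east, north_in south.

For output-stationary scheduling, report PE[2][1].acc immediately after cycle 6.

PE[2][1].acc = 138

Tracing OS — 3×3 array, target PE[2][1]:
  t=0 PE[1][1]: acc=0 h=0 v=0
  t=0 PE[2][0]: acc=0 h=0 v=0
  t=0 PE[2][1]: acc=0 h=0 v=0
  t=1 PE[1][1]: acc=0 h=0 v=0
  t=1 PE[2][0]: acc=0 h=0 v=0
  t=1 PE[2][1]: acc=0 h=0 v=0
  t=2 PE[1][1]: acc=40 h=8 v=5
  t=2 PE[2][0]: acc=24 h=6 v=4
  t=2 PE[2][1]: acc=0 h=0 v=0
  t=3 PE[1][1]: acc=52 h=2 v=6
  t=3 PE[2][0]: acc=36 h=6 v=2
  t=3 PE[2][1]: acc=30 h=6 v=5
  t=4 PE[1][1]: acc=100 h=6 v=8
  t=4 PE[2][0]: acc=99 h=9 v=7
  t=4 PE[2][1]: acc=66 h=6 v=6
  t=5 PE[1][1]: acc=100 h=0 v=0
  t=5 PE[2][0]: acc=99 h=0 v=0
  t=5 PE[2][1]: acc=138 h=9 v=8
  t=6 PE[1][1]: acc=100 h=0 v=0
  t=6 PE[2][0]: acc=99 h=0 v=0
  t=6 PE[2][1]: acc=138 h=0 v=0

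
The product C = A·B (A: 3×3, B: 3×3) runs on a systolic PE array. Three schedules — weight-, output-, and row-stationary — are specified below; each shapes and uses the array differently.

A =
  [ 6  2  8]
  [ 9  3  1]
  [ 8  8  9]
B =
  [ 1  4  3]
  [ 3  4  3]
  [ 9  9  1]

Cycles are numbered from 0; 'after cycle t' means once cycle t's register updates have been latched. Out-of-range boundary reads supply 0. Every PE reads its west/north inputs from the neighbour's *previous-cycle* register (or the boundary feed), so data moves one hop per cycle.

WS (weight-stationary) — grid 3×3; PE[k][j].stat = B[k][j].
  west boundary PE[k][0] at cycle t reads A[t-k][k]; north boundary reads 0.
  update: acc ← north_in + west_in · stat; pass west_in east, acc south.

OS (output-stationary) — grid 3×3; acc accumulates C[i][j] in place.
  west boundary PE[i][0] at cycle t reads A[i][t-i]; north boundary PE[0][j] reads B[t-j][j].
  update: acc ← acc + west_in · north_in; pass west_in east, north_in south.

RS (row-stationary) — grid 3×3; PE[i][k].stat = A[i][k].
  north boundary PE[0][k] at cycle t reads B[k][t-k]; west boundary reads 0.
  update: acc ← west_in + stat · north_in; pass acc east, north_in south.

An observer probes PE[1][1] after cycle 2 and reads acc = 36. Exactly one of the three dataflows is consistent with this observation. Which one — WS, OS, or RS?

WS [3×3] PE[1][1] across cycles:
  @0  [1,1]  acc 0  |  →0  ↓0
  @1  [1,1]  acc 0  |  →0  ↓0
  @2  [1,1]  acc 32  |  →2  ↓32
OS [3×3] PE[1][1] across cycles:
  @0  [1,1]  acc 0  |  →0  ↓0
  @1  [1,1]  acc 0  |  →0  ↓0
  @2  [1,1]  acc 36  |  →9  ↓4
RS [3×3] PE[1][1] across cycles:
  @0  [1,1]  acc 0  |  →0  ↓0
  @1  [1,1]  acc 0  |  →0  ↓0
  @2  [1,1]  acc 18  |  →18  ↓3

dataflow = OS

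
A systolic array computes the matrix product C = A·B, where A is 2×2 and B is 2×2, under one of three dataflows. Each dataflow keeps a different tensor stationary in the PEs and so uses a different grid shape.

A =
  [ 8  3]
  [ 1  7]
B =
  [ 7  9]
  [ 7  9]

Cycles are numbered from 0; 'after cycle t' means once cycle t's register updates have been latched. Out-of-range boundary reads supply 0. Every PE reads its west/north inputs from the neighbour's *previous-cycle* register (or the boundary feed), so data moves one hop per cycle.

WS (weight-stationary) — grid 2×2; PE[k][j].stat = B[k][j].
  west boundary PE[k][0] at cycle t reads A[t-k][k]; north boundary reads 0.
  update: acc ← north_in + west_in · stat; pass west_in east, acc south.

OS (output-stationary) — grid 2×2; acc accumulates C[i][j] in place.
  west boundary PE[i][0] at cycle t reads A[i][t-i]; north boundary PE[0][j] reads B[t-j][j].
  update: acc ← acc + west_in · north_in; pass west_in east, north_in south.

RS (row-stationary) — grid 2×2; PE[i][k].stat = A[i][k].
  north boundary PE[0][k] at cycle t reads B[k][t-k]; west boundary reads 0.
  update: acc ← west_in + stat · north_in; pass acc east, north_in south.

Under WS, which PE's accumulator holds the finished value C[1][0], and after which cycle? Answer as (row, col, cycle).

Under WS, C[1][0] lands at PE[1][0]:
  0: (1,0).acc=0  regs=<0,0>
  1: (1,0).acc=77  regs=<3,77>
  2: (1,0).acc=56  regs=<7,56>

(row, col, cycle) = (1, 0, 2)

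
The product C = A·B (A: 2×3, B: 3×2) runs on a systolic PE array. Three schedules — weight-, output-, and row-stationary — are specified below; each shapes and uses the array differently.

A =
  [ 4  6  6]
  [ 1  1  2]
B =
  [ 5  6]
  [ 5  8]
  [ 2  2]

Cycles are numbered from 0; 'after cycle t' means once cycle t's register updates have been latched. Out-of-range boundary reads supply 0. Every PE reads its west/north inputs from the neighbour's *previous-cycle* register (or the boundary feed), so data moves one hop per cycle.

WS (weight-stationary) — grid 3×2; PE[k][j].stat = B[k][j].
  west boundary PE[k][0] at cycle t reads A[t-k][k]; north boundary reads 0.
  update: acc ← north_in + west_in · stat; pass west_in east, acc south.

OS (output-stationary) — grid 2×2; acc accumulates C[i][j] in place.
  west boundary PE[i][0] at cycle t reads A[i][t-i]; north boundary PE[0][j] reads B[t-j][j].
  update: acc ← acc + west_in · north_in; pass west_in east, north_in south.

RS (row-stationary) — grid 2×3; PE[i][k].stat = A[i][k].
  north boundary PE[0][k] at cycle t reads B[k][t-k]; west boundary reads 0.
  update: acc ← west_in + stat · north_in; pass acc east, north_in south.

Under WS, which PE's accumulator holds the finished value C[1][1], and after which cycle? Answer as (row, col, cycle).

WS — PE[2][1] is where C[1][1] collects:
  after 0 — PE[2][1] acc=0, pass-E 0, pass-S 0
  after 1 — PE[2][1] acc=0, pass-E 0, pass-S 0
  after 2 — PE[2][1] acc=0, pass-E 0, pass-S 0
  after 3 — PE[2][1] acc=84, pass-E 6, pass-S 84
  after 4 — PE[2][1] acc=18, pass-E 2, pass-S 18

(row, col, cycle) = (2, 1, 4)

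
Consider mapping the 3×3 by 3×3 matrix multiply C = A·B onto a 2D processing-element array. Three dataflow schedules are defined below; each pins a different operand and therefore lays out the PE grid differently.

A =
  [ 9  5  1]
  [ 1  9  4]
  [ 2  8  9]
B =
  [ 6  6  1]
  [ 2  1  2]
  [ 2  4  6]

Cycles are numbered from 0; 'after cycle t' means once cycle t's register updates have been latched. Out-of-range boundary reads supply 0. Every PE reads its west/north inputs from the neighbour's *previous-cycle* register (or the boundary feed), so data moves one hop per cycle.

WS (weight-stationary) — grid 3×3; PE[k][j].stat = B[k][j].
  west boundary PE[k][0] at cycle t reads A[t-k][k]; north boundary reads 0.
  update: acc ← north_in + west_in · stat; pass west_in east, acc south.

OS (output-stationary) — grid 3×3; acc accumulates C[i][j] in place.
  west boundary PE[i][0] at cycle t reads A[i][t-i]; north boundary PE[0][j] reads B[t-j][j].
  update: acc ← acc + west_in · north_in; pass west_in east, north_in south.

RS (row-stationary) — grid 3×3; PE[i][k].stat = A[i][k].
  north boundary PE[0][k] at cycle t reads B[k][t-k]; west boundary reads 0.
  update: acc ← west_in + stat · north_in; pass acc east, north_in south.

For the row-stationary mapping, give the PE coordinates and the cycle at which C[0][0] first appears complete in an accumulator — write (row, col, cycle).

(row, col, cycle) = (0, 2, 2)

Under RS, C[0][0] lands at PE[0][2]:
  step 0 · PE0,2: acc=0; fwd→0 fwd↓0
  step 1 · PE0,2: acc=0; fwd→0 fwd↓0
  step 2 · PE0,2: acc=66; fwd→66 fwd↓2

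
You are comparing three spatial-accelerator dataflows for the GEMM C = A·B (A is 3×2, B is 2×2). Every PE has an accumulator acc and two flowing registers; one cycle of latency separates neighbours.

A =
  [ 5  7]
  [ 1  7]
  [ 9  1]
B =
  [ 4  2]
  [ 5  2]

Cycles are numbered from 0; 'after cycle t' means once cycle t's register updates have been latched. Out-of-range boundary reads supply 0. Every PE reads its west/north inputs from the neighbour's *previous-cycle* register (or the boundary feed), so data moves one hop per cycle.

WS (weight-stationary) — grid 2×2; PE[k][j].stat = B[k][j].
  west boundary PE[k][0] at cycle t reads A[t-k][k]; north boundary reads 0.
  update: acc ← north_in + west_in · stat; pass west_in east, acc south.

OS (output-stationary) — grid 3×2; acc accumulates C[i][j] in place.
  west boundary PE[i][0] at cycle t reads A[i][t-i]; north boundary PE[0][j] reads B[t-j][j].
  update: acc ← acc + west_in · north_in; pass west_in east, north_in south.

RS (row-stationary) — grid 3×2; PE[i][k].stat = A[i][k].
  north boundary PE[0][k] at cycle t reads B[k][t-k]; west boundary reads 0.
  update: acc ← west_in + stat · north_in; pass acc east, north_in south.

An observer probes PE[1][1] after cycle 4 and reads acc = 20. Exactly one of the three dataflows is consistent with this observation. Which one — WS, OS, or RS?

Under WS (2×2), PE[1][1]:
  cycle 0: PE[1][1] → acc 0, east 0, south 0
  cycle 1: PE[1][1] → acc 0, east 0, south 0
  cycle 2: PE[1][1] → acc 24, east 7, south 24
  cycle 3: PE[1][1] → acc 16, east 7, south 16
  cycle 4: PE[1][1] → acc 20, east 1, south 20
Under OS (3×2), PE[1][1]:
  cycle 0: PE[1][1] → acc 0, east 0, south 0
  cycle 1: PE[1][1] → acc 0, east 0, south 0
  cycle 2: PE[1][1] → acc 2, east 1, south 2
  cycle 3: PE[1][1] → acc 16, east 7, south 2
  cycle 4: PE[1][1] → acc 16, east 0, south 0
Under RS (3×2), PE[1][1]:
  cycle 0: PE[1][1] → acc 0, east 0, south 0
  cycle 1: PE[1][1] → acc 0, east 0, south 0
  cycle 2: PE[1][1] → acc 39, east 39, south 5
  cycle 3: PE[1][1] → acc 16, east 16, south 2
  cycle 4: PE[1][1] → acc 0, east 0, south 0

dataflow = WS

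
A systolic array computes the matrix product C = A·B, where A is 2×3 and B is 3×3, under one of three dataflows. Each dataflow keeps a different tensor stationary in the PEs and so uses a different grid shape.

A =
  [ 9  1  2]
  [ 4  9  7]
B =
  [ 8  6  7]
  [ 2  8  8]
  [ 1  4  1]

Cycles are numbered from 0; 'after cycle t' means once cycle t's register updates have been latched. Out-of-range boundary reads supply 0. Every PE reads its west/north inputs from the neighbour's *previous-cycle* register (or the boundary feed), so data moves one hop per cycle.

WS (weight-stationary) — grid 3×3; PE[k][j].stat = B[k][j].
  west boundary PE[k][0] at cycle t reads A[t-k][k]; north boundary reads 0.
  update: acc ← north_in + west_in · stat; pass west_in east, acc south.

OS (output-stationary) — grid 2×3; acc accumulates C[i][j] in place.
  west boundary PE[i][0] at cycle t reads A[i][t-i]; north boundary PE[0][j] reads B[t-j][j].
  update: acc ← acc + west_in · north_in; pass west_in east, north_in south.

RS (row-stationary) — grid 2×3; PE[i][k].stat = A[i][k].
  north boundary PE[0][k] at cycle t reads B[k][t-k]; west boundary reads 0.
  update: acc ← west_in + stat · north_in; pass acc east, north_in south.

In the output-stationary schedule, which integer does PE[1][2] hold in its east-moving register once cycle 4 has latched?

OS 2×3: PE[1][2] cycle-by-cycle (with neighbour feeds):
  t=0 PE[0][2]: acc=0 h=0 v=0
  t=0 PE[1][1]: acc=0 h=0 v=0
  t=0 PE[1][2]: acc=0 h=0 v=0
  t=1 PE[0][2]: acc=0 h=0 v=0
  t=1 PE[1][1]: acc=0 h=0 v=0
  t=1 PE[1][2]: acc=0 h=0 v=0
  t=2 PE[0][2]: acc=63 h=9 v=7
  t=2 PE[1][1]: acc=24 h=4 v=6
  t=2 PE[1][2]: acc=0 h=0 v=0
  t=3 PE[0][2]: acc=71 h=1 v=8
  t=3 PE[1][1]: acc=96 h=9 v=8
  t=3 PE[1][2]: acc=28 h=4 v=7
  t=4 PE[0][2]: acc=73 h=2 v=1
  t=4 PE[1][1]: acc=124 h=7 v=4
  t=4 PE[1][2]: acc=100 h=9 v=8

register = 9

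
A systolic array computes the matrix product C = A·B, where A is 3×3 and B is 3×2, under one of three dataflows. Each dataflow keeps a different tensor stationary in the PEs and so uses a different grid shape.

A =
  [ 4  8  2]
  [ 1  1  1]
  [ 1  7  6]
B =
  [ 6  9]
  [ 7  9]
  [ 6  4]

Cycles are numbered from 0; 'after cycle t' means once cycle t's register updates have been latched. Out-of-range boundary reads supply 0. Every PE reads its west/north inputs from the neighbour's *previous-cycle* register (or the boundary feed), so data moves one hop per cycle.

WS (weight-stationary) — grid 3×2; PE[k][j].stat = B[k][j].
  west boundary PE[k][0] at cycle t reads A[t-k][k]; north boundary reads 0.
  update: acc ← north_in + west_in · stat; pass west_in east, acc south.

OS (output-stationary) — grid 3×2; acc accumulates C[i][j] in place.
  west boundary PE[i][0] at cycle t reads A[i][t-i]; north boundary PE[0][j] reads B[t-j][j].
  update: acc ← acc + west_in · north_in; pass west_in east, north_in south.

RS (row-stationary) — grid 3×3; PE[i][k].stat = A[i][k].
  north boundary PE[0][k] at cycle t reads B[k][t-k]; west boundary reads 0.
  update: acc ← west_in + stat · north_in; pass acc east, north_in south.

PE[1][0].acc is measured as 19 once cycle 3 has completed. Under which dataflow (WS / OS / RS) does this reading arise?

dataflow = OS

WS [3×2] PE[1][0] across cycles:
  @0  [1,0]  acc 0  |  →0  ↓0
  @1  [1,0]  acc 80  |  →8  ↓80
  @2  [1,0]  acc 13  |  →1  ↓13
  @3  [1,0]  acc 55  |  →7  ↓55
OS [3×2] PE[1][0] across cycles:
  @0  [1,0]  acc 0  |  →0  ↓0
  @1  [1,0]  acc 6  |  →1  ↓6
  @2  [1,0]  acc 13  |  →1  ↓7
  @3  [1,0]  acc 19  |  →1  ↓6
RS [3×3] PE[1][0] across cycles:
  @0  [1,0]  acc 0  |  →0  ↓0
  @1  [1,0]  acc 6  |  →6  ↓6
  @2  [1,0]  acc 9  |  →9  ↓9
  @3  [1,0]  acc 0  |  →0  ↓0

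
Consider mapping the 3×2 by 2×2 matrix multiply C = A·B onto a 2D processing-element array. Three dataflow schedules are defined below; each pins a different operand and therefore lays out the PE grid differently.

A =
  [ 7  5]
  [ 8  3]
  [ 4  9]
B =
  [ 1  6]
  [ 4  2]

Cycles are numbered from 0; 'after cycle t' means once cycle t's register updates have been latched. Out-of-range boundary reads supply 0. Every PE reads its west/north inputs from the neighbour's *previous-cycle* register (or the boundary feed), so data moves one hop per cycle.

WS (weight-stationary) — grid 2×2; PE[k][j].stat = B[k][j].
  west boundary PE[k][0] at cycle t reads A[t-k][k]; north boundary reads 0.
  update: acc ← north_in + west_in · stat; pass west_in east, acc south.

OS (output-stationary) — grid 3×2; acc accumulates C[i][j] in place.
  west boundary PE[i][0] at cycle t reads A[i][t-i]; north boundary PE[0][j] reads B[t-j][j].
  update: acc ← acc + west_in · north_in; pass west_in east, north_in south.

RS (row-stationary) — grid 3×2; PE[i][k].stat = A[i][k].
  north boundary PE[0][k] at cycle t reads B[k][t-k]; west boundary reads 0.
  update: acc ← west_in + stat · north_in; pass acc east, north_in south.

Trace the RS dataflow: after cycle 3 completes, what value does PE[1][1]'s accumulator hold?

PE[1][1].acc = 54

RS on a 3×2 grid — tracing PE[1][1] and its feeders:
  @0  [0,1]  acc 0  |  →0  ↓0
  @0  [1,0]  acc 0  |  →0  ↓0
  @0  [1,1]  acc 0  |  →0  ↓0
  @1  [0,1]  acc 27  |  →27  ↓4
  @1  [1,0]  acc 8  |  →8  ↓1
  @1  [1,1]  acc 0  |  →0  ↓0
  @2  [0,1]  acc 52  |  →52  ↓2
  @2  [1,0]  acc 48  |  →48  ↓6
  @2  [1,1]  acc 20  |  →20  ↓4
  @3  [0,1]  acc 0  |  →0  ↓0
  @3  [1,0]  acc 0  |  →0  ↓0
  @3  [1,1]  acc 54  |  →54  ↓2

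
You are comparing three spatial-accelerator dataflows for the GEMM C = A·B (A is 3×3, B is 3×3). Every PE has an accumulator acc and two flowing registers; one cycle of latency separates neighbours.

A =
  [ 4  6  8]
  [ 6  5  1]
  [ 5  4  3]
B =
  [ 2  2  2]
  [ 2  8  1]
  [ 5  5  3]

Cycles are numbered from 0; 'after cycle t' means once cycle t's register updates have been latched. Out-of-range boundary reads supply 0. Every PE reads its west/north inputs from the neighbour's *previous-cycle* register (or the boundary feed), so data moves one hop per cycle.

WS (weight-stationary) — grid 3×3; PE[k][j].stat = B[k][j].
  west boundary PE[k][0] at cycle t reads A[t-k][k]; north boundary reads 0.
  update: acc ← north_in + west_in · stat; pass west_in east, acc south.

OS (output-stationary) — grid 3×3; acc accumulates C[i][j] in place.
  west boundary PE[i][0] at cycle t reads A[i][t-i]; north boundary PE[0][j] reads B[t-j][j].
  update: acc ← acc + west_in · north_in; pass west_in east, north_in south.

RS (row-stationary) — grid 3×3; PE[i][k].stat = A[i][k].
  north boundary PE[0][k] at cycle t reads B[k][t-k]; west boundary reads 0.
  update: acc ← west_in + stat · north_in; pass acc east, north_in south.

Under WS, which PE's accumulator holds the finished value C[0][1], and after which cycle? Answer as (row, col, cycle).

WS: C[0][1] accumulates in PE[2][1]:
  c0 r2c1: 0 / 0 / 0
  c1 r2c1: 0 / 0 / 0
  c2 r2c1: 0 / 0 / 0
  c3 r2c1: 96 / 8 / 96

(row, col, cycle) = (2, 1, 3)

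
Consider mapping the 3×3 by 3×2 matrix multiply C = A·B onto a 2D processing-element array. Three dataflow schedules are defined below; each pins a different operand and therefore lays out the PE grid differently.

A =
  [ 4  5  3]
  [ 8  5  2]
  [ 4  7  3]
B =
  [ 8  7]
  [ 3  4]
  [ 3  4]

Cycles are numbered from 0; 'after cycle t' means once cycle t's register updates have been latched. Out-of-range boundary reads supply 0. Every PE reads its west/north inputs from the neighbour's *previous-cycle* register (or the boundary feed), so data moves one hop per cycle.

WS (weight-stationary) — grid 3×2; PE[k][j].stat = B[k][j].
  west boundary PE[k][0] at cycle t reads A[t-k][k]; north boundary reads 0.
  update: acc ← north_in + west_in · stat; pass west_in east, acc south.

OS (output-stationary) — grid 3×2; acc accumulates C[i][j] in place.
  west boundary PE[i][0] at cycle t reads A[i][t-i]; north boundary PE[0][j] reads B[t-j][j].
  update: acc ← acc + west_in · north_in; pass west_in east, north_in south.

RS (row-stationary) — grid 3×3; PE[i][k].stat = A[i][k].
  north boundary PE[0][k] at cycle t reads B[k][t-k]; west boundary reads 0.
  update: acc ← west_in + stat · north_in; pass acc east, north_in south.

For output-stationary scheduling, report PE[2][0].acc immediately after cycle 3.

Tracing OS — 3×2 array, target PE[2][0]:
  after 0 — PE[1][0] acc=0, pass-E 0, pass-S 0
  after 0 — PE[2][0] acc=0, pass-E 0, pass-S 0
  after 1 — PE[1][0] acc=64, pass-E 8, pass-S 8
  after 1 — PE[2][0] acc=0, pass-E 0, pass-S 0
  after 2 — PE[1][0] acc=79, pass-E 5, pass-S 3
  after 2 — PE[2][0] acc=32, pass-E 4, pass-S 8
  after 3 — PE[1][0] acc=85, pass-E 2, pass-S 3
  after 3 — PE[2][0] acc=53, pass-E 7, pass-S 3

PE[2][0].acc = 53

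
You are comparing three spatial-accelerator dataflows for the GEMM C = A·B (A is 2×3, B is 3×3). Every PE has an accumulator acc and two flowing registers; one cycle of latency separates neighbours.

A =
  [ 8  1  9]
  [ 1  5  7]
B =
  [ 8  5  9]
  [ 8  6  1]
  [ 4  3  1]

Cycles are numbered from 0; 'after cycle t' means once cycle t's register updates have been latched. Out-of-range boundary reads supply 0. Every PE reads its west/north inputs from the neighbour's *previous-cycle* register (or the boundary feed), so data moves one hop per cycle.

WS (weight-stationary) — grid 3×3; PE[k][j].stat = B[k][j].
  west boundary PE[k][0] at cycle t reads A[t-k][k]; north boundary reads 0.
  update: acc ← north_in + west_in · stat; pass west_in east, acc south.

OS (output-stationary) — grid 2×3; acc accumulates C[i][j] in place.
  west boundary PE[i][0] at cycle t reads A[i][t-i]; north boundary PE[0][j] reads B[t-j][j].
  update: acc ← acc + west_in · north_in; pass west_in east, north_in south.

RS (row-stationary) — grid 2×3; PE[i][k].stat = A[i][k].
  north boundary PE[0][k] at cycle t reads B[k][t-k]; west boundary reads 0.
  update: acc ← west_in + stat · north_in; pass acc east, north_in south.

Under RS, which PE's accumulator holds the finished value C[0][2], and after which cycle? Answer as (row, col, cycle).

Under RS, C[0][2] lands at PE[0][2]:
  0: (0,2).acc=0  regs=<0,0>
  1: (0,2).acc=0  regs=<0,0>
  2: (0,2).acc=108  regs=<108,4>
  3: (0,2).acc=73  regs=<73,3>
  4: (0,2).acc=82  regs=<82,1>

(row, col, cycle) = (0, 2, 4)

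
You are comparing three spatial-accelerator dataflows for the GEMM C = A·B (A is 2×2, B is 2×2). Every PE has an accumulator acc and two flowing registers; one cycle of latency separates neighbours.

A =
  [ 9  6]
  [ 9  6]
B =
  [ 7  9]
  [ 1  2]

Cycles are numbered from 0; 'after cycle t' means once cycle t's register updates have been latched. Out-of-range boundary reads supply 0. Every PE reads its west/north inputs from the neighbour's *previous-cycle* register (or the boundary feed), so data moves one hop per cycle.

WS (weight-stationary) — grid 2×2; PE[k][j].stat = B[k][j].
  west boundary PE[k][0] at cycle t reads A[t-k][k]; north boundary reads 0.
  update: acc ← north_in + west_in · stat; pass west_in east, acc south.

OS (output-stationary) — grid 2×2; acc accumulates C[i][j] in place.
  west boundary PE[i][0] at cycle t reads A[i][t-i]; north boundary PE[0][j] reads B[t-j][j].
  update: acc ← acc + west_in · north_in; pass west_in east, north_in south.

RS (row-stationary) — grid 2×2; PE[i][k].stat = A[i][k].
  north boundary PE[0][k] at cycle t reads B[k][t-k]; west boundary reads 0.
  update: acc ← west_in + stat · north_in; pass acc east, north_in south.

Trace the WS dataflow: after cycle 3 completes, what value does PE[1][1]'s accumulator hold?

WS on a 2×2 grid — tracing PE[1][1] and its feeders:
  c0 r0c1: 0 / 0 / 0
  c0 r1c0: 0 / 0 / 0
  c0 r1c1: 0 / 0 / 0
  c1 r0c1: 81 / 9 / 81
  c1 r1c0: 69 / 6 / 69
  c1 r1c1: 0 / 0 / 0
  c2 r0c1: 81 / 9 / 81
  c2 r1c0: 69 / 6 / 69
  c2 r1c1: 93 / 6 / 93
  c3 r0c1: 0 / 0 / 0
  c3 r1c0: 0 / 0 / 0
  c3 r1c1: 93 / 6 / 93

PE[1][1].acc = 93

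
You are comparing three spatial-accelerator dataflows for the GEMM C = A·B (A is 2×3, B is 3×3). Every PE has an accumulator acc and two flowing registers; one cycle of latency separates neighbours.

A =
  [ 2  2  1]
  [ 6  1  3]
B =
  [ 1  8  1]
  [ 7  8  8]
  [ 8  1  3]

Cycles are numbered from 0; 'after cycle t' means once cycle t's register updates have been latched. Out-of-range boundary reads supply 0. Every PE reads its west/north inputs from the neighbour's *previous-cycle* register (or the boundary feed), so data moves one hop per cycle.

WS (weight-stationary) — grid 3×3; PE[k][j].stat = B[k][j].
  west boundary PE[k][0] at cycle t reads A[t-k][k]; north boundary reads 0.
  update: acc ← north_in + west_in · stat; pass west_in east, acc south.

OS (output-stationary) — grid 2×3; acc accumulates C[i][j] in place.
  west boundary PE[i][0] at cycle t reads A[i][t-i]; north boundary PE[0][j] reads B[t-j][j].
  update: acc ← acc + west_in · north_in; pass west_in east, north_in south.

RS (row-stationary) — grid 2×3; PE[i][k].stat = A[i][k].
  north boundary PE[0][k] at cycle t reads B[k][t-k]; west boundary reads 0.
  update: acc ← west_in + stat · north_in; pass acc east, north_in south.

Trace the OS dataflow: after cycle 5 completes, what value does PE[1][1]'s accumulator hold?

OS (2×3). Following PE[1][1] plus its west/north inputs:
  @0  [0,1]  acc 0  |  →0  ↓0
  @0  [1,0]  acc 0  |  →0  ↓0
  @0  [1,1]  acc 0  |  →0  ↓0
  @1  [0,1]  acc 16  |  →2  ↓8
  @1  [1,0]  acc 6  |  →6  ↓1
  @1  [1,1]  acc 0  |  →0  ↓0
  @2  [0,1]  acc 32  |  →2  ↓8
  @2  [1,0]  acc 13  |  →1  ↓7
  @2  [1,1]  acc 48  |  →6  ↓8
  @3  [0,1]  acc 33  |  →1  ↓1
  @3  [1,0]  acc 37  |  →3  ↓8
  @3  [1,1]  acc 56  |  →1  ↓8
  @4  [0,1]  acc 33  |  →0  ↓0
  @4  [1,0]  acc 37  |  →0  ↓0
  @4  [1,1]  acc 59  |  →3  ↓1
  @5  [0,1]  acc 33  |  →0  ↓0
  @5  [1,0]  acc 37  |  →0  ↓0
  @5  [1,1]  acc 59  |  →0  ↓0

PE[1][1].acc = 59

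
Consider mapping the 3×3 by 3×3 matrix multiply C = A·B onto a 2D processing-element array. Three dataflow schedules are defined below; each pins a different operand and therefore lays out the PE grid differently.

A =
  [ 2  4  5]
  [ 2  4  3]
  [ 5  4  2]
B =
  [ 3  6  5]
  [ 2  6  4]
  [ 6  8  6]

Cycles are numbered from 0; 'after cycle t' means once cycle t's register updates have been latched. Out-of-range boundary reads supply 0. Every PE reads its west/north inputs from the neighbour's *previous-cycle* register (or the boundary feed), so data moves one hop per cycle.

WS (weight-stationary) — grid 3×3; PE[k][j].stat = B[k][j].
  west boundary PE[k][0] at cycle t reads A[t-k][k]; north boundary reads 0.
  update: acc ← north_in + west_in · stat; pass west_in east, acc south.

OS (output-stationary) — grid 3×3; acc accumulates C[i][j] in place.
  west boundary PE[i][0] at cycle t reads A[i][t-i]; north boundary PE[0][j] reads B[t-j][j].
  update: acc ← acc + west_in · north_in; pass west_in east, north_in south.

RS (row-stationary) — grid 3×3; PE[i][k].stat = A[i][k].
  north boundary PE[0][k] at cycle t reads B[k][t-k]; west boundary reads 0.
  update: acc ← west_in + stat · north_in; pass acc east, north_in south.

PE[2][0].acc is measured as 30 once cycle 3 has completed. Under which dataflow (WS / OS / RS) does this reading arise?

— WS: 3×3; PE[2][0] trace:
  0: (2,0).acc=0  regs=<0,0>
  1: (2,0).acc=0  regs=<0,0>
  2: (2,0).acc=44  regs=<5,44>
  3: (2,0).acc=32  regs=<3,32>
— OS: 3×3; PE[2][0] trace:
  0: (2,0).acc=0  regs=<0,0>
  1: (2,0).acc=0  regs=<0,0>
  2: (2,0).acc=15  regs=<5,3>
  3: (2,0).acc=23  regs=<4,2>
— RS: 3×3; PE[2][0] trace:
  0: (2,0).acc=0  regs=<0,0>
  1: (2,0).acc=0  regs=<0,0>
  2: (2,0).acc=15  regs=<15,3>
  3: (2,0).acc=30  regs=<30,6>

dataflow = RS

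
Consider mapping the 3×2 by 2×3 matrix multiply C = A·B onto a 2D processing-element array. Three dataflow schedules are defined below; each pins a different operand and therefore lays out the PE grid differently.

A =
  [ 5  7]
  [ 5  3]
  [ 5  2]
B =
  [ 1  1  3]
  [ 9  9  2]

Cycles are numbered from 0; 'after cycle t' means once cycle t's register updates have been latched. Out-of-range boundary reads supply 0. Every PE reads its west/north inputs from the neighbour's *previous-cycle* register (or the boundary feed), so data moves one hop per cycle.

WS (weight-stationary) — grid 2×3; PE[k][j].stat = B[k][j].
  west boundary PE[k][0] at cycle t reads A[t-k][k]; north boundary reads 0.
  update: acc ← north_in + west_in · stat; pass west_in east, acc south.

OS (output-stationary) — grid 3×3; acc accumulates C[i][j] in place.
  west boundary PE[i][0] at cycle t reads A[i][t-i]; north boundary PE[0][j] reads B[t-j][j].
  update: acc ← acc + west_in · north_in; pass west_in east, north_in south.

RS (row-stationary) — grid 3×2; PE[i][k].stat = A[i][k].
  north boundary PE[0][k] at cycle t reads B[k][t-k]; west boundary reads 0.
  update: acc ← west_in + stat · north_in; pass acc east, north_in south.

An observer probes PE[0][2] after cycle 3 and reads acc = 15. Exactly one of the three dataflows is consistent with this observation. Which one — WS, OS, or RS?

Under WS (2×3), PE[0][2]:
  t=0 PE[0][2]: acc=0 h=0 v=0
  t=1 PE[0][2]: acc=0 h=0 v=0
  t=2 PE[0][2]: acc=15 h=5 v=15
  t=3 PE[0][2]: acc=15 h=5 v=15
Under OS (3×3), PE[0][2]:
  t=0 PE[0][2]: acc=0 h=0 v=0
  t=1 PE[0][2]: acc=0 h=0 v=0
  t=2 PE[0][2]: acc=15 h=5 v=3
  t=3 PE[0][2]: acc=29 h=7 v=2
RS: PE[0][2] is outside its 3×2 grid.

dataflow = WS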